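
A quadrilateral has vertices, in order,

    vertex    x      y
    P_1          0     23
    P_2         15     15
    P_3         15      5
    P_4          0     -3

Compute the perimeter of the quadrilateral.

70

|P_1P_2| = √((15)² + (-8)²) = √289 = 17
|P_2P_3| = √((0)² + (-10)²) = √100 = 10
|P_3P_4| = √((-15)² + (-8)²) = √289 = 17
|P_4P_1| = √((0)² + (26)²) = √676 = 26
Perimeter = 17 + 10 + 17 + 26 = 70.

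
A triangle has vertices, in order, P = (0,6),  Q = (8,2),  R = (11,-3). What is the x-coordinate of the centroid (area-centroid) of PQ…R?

19/3

Apply Gauss's area formula. First the cross-terms c_i = x_i·y_{i+1} − x_{i+1}·y_i:
  -48, -46, 66  ⇒  2A = -28, A = -14.
Then Σ (x_i + x_{i+1})·c_i = -532, so x̄ = -532 / (6·(-14)) = 19/3.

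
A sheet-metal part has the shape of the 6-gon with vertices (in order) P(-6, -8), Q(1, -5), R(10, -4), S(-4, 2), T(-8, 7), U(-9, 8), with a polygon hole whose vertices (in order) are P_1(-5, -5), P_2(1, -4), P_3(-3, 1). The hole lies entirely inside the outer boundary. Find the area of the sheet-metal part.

Outer boundary:
Apply the shoelace (surveyor's) formula: 2A = Σ (x_i·y_{i+1} − x_{i+1}·y_i), indices taken mod 6.
Cross-terms: 38, 46, 4, -12, -1, 120  ⇒  Σ = 195
Area = |Σ|/2 = 97.5.
Hole:
Σ = (25) + (-11) + (20) = 34
Area = |Σ|/2 = 17.
Net area = 97.5 − 17 = 80.5.

80.5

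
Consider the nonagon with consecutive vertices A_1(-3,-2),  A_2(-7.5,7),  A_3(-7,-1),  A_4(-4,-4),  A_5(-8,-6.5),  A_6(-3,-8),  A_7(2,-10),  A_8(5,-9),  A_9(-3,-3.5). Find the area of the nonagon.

56

Σ = (-36) + (56.5) + (24) + (-6) + (44.5) + (46) + (32) + (-44.5) + (-4.5) = 112
Area = |Σ|/2 = 56.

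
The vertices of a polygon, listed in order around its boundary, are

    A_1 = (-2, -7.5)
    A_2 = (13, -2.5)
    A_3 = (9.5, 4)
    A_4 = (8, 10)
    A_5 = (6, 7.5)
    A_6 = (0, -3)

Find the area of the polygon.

108.625

A_1→A_2: (-2)(-2.5) − (13)(-7.5) = 102.5
A_2→A_3: (13)(4) − (9.5)(-2.5) = 75.75
A_3→A_4: (9.5)(10) − (8)(4) = 63
A_4→A_5: (8)(7.5) − (6)(10) = 0
A_5→A_6: (6)(-3) − (0)(7.5) = -18
A_6→A_1: (0)(-7.5) − (-2)(-3) = -6
Σ = 217.25
Area = |Σ|/2 = 108.625.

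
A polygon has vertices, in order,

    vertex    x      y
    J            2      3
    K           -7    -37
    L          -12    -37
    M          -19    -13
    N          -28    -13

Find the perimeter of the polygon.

114

|JK| = √((-9)² + (-40)²) = √1681 = 41
|KL| = √((-5)² + (0)²) = √25 = 5
|LM| = √((-7)² + (24)²) = √625 = 25
|MN| = √((-9)² + (0)²) = √81 = 9
|NJ| = √((30)² + (16)²) = √1156 = 34
Perimeter = 41 + 5 + 25 + 9 + 34 = 114.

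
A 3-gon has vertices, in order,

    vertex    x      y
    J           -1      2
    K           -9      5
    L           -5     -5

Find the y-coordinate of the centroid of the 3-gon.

Apply the shoelace formula. First the cross-terms c_i = x_i·y_{i+1} − x_{i+1}·y_i:
  13, 70, -15  ⇒  2A = 68, A = 34.
Then Σ (y_i + y_{i+1})·c_i = 136, so ȳ = 136 / (6·34) = 2/3.

2/3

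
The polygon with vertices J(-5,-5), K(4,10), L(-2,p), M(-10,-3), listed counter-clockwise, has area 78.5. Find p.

9

The doubled signed area Σ (x_i y_{i+1} − x_{i+1} y_i) is linear in p.
With p=0 it equals 31; the coefficient of p is 14 (from the two edges through L).
So 14·p + 31 = 2·78.5 = 157 ⇒ p = 9.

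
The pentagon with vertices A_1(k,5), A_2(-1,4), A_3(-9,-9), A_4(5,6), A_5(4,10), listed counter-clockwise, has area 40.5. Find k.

1

The doubled signed area Σ (x_i y_{i+1} − x_{i+1} y_i) is linear in k.
With k=0 it equals 87; the coefficient of k is -6 (from the two edges through A_1).
So -6·k + 87 = 2·40.5 = 81 ⇒ k = 1.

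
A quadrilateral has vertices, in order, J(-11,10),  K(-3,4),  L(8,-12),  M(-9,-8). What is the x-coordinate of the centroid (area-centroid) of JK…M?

Apply the shoelace formula. First the cross-terms c_i = x_i·y_{i+1} − x_{i+1}·y_i:
  -14, 4, -172, -178  ⇒  2A = -360, A = -180.
Then Σ (x_i + x_{i+1})·c_i = 3948, so x̄ = 3948 / (6·(-180)) = -329/90.

-329/90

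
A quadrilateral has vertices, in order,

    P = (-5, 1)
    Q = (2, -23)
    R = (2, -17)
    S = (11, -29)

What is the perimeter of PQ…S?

80

|PQ| = √((7)² + (-24)²) = √625 = 25
|QR| = √((0)² + (6)²) = √36 = 6
|RS| = √((9)² + (-12)²) = √225 = 15
|SP| = √((-16)² + (30)²) = √1156 = 34
Perimeter = 25 + 6 + 15 + 34 = 80.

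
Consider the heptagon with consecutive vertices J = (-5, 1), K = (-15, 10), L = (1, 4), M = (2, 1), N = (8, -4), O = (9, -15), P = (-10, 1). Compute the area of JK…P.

179

Apply the surveyor's formula: 2A = Σ (x_i·y_{i+1} − x_{i+1}·y_i), indices taken mod 7.
Cross-terms: -35, -70, -7, -16, -84, -141, -5  ⇒  Σ = -358
Area = |Σ|/2 = 179.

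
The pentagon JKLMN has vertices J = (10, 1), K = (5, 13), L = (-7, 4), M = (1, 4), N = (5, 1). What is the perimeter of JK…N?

|JK| = √((-5)² + (12)²) = √169 = 13
|KL| = √((-12)² + (-9)²) = √225 = 15
|LM| = √((8)² + (0)²) = √64 = 8
|MN| = √((4)² + (-3)²) = √25 = 5
|NJ| = √((5)² + (0)²) = √25 = 5
Perimeter = 13 + 15 + 8 + 5 + 5 = 46.

46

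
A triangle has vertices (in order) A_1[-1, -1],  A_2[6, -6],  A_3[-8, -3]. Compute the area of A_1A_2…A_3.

Apply the shoelace formula: 2A = Σ (x_i·y_{i+1} − x_{i+1}·y_i), indices taken mod 3.
Σ = (12) + (-66) + (5) = -49
Area = |Σ|/2 = 24.5.

24.5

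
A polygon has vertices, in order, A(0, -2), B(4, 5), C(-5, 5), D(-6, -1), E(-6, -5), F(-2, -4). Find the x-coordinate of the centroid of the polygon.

Apply the surveyor's formula. First the cross-terms c_i = x_i·y_{i+1} − x_{i+1}·y_i:
  8, 45, 35, 24, 14, 4  ⇒  2A = 130, A = 65.
Then Σ (x_i + x_{i+1})·c_i = -806, so x̄ = -806 / (6·65) = -31/15.

-31/15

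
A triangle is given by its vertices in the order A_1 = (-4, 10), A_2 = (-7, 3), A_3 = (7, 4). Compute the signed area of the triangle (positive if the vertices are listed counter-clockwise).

Σ = (58) + (-49) + (86) = 95
Signed area = Σ/2 = 47.5 (positive ⇒ counter-clockwise traversal).

47.5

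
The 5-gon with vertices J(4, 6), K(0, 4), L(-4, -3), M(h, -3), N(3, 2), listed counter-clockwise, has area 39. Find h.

3

The doubled signed area Σ (x_i y_{i+1} − x_{i+1} y_i) is linear in h.
With h=0 it equals 63; the coefficient of h is 5 (from the two edges through M).
So 5·h + 63 = 2·39 = 78 ⇒ h = 3.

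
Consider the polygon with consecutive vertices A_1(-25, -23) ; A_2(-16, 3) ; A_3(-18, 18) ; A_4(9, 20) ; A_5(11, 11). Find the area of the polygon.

649

Apply the shoelace (surveyor's) formula: 2A = Σ (x_i·y_{i+1} − x_{i+1}·y_i), indices taken mod 5.
Σ = (-443) + (-234) + (-522) + (-121) + (22) = -1298
Area = |Σ|/2 = 649.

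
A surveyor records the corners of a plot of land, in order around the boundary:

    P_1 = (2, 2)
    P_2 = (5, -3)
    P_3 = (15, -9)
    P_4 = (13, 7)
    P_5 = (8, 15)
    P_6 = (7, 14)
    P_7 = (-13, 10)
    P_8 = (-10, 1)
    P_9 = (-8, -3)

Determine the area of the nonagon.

Apply the surveyor's formula: 2A = Σ (x_i·y_{i+1} − x_{i+1}·y_i), indices taken mod 9.
Σ = (-16) + (0) + (222) + (139) + (7) + (252) + (87) + (38) + (-10) = 719
Area = |Σ|/2 = 359.5.

359.5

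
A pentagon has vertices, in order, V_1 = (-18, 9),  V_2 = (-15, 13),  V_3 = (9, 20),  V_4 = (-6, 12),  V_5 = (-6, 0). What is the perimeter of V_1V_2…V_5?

74

|V_1V_2| = √((3)² + (4)²) = √25 = 5
|V_2V_3| = √((24)² + (7)²) = √625 = 25
|V_3V_4| = √((-15)² + (-8)²) = √289 = 17
|V_4V_5| = √((0)² + (-12)²) = √144 = 12
|V_5V_1| = √((-12)² + (9)²) = √225 = 15
Perimeter = 5 + 25 + 17 + 12 + 15 = 74.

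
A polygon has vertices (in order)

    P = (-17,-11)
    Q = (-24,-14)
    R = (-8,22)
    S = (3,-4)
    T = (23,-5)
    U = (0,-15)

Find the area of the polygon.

Σ = (-26) + (-640) + (-34) + (77) + (-345) + (-255) = -1223
Area = |Σ|/2 = 611.5.

611.5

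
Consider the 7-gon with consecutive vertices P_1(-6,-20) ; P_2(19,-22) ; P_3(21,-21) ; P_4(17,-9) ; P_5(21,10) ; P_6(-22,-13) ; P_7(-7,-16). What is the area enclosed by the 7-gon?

Apply the shoelace formula: 2A = Σ (x_i·y_{i+1} − x_{i+1}·y_i), indices taken mod 7.
Σ = (512) + (63) + (168) + (359) + (-53) + (261) + (44) = 1354
Area = |Σ|/2 = 677.

677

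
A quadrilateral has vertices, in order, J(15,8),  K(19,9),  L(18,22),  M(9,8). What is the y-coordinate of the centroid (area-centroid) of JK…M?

Apply the shoelace formula. First the cross-terms c_i = x_i·y_{i+1} − x_{i+1}·y_i:
  -17, 256, -54, -48  ⇒  2A = 137, A = 68.5.
Then Σ (y_i + y_{i+1})·c_i = 5259, so ȳ = 5259 / (6·68.5) = 1753/137.

1753/137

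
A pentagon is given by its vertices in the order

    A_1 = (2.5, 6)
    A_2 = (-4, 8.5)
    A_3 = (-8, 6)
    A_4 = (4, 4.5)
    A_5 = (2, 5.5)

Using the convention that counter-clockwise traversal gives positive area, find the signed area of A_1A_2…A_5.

Apply the surveyor's formula: 2A = Σ (x_i·y_{i+1} − x_{i+1}·y_i), indices taken mod 5.
Σ = (45.25) + (44) + (-60) + (13) + (-1.75) = 40.5
Signed area = Σ/2 = 20.25 (positive ⇒ counter-clockwise traversal).

20.25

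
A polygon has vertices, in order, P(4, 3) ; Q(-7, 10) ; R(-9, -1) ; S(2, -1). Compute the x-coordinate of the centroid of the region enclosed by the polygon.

-584/179

Apply the shoelace (surveyor's) formula. First the cross-terms c_i = x_i·y_{i+1} − x_{i+1}·y_i:
  61, 97, 11, 10  ⇒  2A = 179, A = 89.5.
Then Σ (x_i + x_{i+1})·c_i = -1752, so x̄ = -1752 / (6·89.5) = -584/179.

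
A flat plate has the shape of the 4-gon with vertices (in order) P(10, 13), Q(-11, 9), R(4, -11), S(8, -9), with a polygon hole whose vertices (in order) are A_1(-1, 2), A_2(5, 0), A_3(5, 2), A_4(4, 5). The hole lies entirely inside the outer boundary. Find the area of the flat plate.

Outer boundary:
Apply the shoelace (surveyor's) formula: 2A = Σ (x_i·y_{i+1} − x_{i+1}·y_i), indices taken mod 4.
Σ = (233) + (85) + (52) + (194) = 564
Area = |Σ|/2 = 282.
Hole:
Apply the surveyor's formula: 2A = Σ (x_i·y_{i+1} − x_{i+1}·y_i), indices taken mod 4.
Cross-terms: -10, 10, 17, 13  ⇒  Σ = 30
Area = |Σ|/2 = 15.
Net area = 282 − 15 = 267.

267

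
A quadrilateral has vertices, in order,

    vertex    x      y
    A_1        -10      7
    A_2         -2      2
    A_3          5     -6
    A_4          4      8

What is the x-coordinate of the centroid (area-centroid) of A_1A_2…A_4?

1/84

Apply the surveyor's formula. First the cross-terms c_i = x_i·y_{i+1} − x_{i+1}·y_i:
  -6, 2, 64, 108  ⇒  2A = 168, A = 84.
Then Σ (x_i + x_{i+1})·c_i = 6, so x̄ = 6 / (6·84) = 1/84.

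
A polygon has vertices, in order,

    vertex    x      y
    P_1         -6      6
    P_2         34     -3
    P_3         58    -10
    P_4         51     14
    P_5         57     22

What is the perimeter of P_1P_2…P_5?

166

|P_1P_2| = √((40)² + (-9)²) = √1681 = 41
|P_2P_3| = √((24)² + (-7)²) = √625 = 25
|P_3P_4| = √((-7)² + (24)²) = √625 = 25
|P_4P_5| = √((6)² + (8)²) = √100 = 10
|P_5P_1| = √((-63)² + (-16)²) = √4225 = 65
Perimeter = 41 + 25 + 25 + 10 + 65 = 166.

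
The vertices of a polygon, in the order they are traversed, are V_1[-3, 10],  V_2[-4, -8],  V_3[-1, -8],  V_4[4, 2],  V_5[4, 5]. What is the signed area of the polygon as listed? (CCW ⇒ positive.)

92.5

Σ = (64) + (24) + (30) + (12) + (55) = 185
Signed area = Σ/2 = 92.5 (positive ⇒ counter-clockwise traversal).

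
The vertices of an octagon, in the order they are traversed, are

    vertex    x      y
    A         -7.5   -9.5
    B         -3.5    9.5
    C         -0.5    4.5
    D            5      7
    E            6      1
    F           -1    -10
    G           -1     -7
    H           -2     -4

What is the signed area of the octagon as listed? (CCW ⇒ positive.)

-130.75

Apply the surveyor's formula: 2A = Σ (x_i·y_{i+1} − x_{i+1}·y_i), indices taken mod 8.
Σ = (-104.5) + (-11) + (-26) + (-37) + (-59) + (-3) + (-10) + (-11) = -261.5
Signed area = Σ/2 = -130.75 (negative ⇒ clockwise traversal).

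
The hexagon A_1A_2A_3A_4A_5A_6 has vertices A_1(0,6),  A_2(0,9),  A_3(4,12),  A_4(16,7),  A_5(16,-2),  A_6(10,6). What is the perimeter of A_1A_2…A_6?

50

|A_1A_2| = √((0)² + (3)²) = √9 = 3
|A_2A_3| = √((4)² + (3)²) = √25 = 5
|A_3A_4| = √((12)² + (-5)²) = √169 = 13
|A_4A_5| = √((0)² + (-9)²) = √81 = 9
|A_5A_6| = √((-6)² + (8)²) = √100 = 10
|A_6A_1| = √((-10)² + (0)²) = √100 = 10
Perimeter = 3 + 5 + 13 + 9 + 10 + 10 = 50.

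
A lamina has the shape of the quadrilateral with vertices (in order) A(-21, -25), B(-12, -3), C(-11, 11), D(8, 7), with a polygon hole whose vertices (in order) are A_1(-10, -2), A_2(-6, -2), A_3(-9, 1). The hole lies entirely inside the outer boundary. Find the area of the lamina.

304

Outer boundary:
Apply Gauss's area formula: 2A = Σ (x_i·y_{i+1} − x_{i+1}·y_i), indices taken mod 4.
Cross-terms: -237, -165, -165, -53  ⇒  Σ = -620
Area = |Σ|/2 = 310.
Hole:
Apply the shoelace formula: 2A = Σ (x_i·y_{i+1} − x_{i+1}·y_i), indices taken mod 3.
Cross-terms: 8, -24, 28  ⇒  Σ = 12
Area = |Σ|/2 = 6.
Net area = 310 − 6 = 304.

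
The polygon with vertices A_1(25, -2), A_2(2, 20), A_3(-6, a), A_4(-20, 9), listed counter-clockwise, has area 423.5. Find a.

21

The doubled signed area Σ (x_i y_{i+1} − x_{i+1} y_i) is linear in a.
With a=0 it equals 385; the coefficient of a is 22 (from the two edges through A_3).
So 22·a + 385 = 2·423.5 = 847 ⇒ a = 21.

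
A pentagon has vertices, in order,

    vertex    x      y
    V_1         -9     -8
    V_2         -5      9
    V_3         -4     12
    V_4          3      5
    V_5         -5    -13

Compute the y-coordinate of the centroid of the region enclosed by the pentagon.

Apply the shoelace (surveyor's) formula. First the cross-terms c_i = x_i·y_{i+1} − x_{i+1}·y_i:
  -121, -24, -56, -14, -77  ⇒  2A = -292, A = -146.
Then Σ (y_i + y_{i+1})·c_i = 152, so ȳ = 152 / (6·(-146)) = -38/219.

-38/219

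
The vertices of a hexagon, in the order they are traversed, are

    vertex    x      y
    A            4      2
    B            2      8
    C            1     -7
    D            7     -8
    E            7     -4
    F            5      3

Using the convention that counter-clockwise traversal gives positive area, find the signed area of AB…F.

Σ = (28) + (-22) + (41) + (28) + (41) + (-2) = 114
Signed area = Σ/2 = 57 (positive ⇒ counter-clockwise traversal).

57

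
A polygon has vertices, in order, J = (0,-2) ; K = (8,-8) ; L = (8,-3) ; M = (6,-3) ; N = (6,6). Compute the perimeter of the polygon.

36

|JK| = √((8)² + (-6)²) = √100 = 10
|KL| = √((0)² + (5)²) = √25 = 5
|LM| = √((-2)² + (0)²) = √4 = 2
|MN| = √((0)² + (9)²) = √81 = 9
|NJ| = √((-6)² + (-8)²) = √100 = 10
Perimeter = 10 + 5 + 2 + 9 + 10 = 36.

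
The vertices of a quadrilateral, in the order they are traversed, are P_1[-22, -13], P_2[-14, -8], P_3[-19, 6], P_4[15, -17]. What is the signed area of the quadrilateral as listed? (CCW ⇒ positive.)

-289

Apply Gauss's area formula: 2A = Σ (x_i·y_{i+1} − x_{i+1}·y_i), indices taken mod 4.
Σ = (-6) + (-236) + (233) + (-569) = -578
Signed area = Σ/2 = -289 (negative ⇒ clockwise traversal).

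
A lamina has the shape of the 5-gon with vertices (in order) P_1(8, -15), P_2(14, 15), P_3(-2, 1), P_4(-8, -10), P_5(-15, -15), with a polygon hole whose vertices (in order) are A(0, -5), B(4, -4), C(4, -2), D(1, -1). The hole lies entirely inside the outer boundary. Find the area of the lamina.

Outer boundary:
Σ = (330) + (44) + (28) + (-30) + (345) = 717
Area = |Σ|/2 = 358.5.
Hole:
A→B: (0)(-4) − (4)(-5) = 20
B→C: (4)(-2) − (4)(-4) = 8
C→D: (4)(-1) − (1)(-2) = -2
D→A: (1)(-5) − (0)(-1) = -5
Σ = 21
Area = |Σ|/2 = 10.5.
Net area = 358.5 − 10.5 = 348.

348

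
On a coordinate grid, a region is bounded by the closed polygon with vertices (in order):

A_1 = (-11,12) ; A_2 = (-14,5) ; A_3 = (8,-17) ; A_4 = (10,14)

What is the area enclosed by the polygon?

433.5

Cross-terms: 113, 198, 282, 274  ⇒  Σ = 867
Area = |Σ|/2 = 433.5.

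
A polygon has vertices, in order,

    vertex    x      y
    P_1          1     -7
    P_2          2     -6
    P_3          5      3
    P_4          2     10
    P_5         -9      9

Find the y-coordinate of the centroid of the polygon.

Apply Gauss's area formula. First the cross-terms c_i = x_i·y_{i+1} − x_{i+1}·y_i:
  8, 36, 44, 108, 54  ⇒  2A = 250, A = 125.
Then Σ (y_i + y_{i+1})·c_i = 2520, so ȳ = 2520 / (6·125) = 3.36.

3.36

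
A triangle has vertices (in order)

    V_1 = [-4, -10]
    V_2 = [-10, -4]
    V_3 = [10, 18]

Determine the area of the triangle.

Apply the shoelace formula: 2A = Σ (x_i·y_{i+1} − x_{i+1}·y_i), indices taken mod 3.
V_1→V_2: (-4)(-4) − (-10)(-10) = -84
V_2→V_3: (-10)(18) − (10)(-4) = -140
V_3→V_1: (10)(-10) − (-4)(18) = -28
Σ = -252
Area = |Σ|/2 = 126.

126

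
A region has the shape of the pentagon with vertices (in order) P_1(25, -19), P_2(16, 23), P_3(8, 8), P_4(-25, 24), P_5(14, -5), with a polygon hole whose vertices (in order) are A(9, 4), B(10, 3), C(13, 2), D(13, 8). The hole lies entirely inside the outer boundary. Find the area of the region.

Outer boundary:
Apply Gauss's area formula: 2A = Σ (x_i·y_{i+1} − x_{i+1}·y_i), indices taken mod 5.
Cross-terms: 879, -56, 392, -211, -141  ⇒  Σ = 863
Area = |Σ|/2 = 431.5.
Hole:
Σ = (-13) + (-19) + (78) + (-20) = 26
Area = |Σ|/2 = 13.
Net area = 431.5 − 13 = 418.5.

418.5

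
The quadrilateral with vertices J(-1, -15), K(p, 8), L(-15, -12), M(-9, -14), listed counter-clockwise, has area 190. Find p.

15

Write out the shoelace sum; only the two edges meeting at K involve p:
2·Area = [((-1)·8 − p·(-15)) + (p·(-12) − (-15)·8)] + 223
       = 3·p + 335 = 380
⇒ p = 15.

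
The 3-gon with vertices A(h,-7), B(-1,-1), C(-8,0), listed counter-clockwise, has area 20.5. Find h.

The doubled signed area Σ (x_i y_{i+1} − x_{i+1} y_i) is linear in h.
With h=0 it equals 41; the coefficient of h is -1 (from the two edges through A).
So -1·h + 41 = 2·20.5 = 41 ⇒ h = 0.

0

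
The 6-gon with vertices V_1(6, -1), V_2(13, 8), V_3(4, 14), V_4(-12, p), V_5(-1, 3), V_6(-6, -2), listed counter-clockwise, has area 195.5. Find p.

The doubled signed area Σ (x_i y_{i+1} − x_{i+1} y_i) is linear in p.
With p=0 it equals 381; the coefficient of p is 5 (from the two edges through V_4).
So 5·p + 381 = 2·195.5 = 391 ⇒ p = 2.

2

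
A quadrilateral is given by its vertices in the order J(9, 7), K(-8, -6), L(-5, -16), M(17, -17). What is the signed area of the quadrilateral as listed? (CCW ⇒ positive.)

364.5

Σ = (2) + (98) + (357) + (272) = 729
Signed area = Σ/2 = 364.5 (positive ⇒ counter-clockwise traversal).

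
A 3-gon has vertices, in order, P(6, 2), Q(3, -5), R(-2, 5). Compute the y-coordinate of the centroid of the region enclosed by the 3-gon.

2/3

Apply the shoelace formula. First the cross-terms c_i = x_i·y_{i+1} − x_{i+1}·y_i:
  -36, 5, -34  ⇒  2A = -65, A = -32.5.
Then Σ (y_i + y_{i+1})·c_i = -130, so ȳ = -130 / (6·(-32.5)) = 2/3.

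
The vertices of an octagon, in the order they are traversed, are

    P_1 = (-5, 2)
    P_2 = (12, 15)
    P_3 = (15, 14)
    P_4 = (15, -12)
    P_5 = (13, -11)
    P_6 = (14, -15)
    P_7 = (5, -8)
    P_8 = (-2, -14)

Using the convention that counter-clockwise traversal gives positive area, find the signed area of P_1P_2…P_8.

-396.5

Σ = (-99) + (-57) + (-390) + (-9) + (-41) + (-37) + (-86) + (-74) = -793
Signed area = Σ/2 = -396.5 (negative ⇒ clockwise traversal).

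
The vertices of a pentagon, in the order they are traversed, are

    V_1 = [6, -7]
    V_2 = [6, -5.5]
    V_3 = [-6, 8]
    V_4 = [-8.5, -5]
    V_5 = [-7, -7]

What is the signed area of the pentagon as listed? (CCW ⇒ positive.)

Apply Gauss's area formula: 2A = Σ (x_i·y_{i+1} − x_{i+1}·y_i), indices taken mod 5.
Σ = (9) + (15) + (98) + (24.5) + (91) = 237.5
Signed area = Σ/2 = 118.75 (positive ⇒ counter-clockwise traversal).

118.75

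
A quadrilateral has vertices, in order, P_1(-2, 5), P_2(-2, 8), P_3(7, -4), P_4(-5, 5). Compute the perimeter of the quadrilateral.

|P_1P_2| = √((0)² + (3)²) = √9 = 3
|P_2P_3| = √((9)² + (-12)²) = √225 = 15
|P_3P_4| = √((-12)² + (9)²) = √225 = 15
|P_4P_1| = √((3)² + (0)²) = √9 = 3
Perimeter = 3 + 15 + 15 + 3 = 36.

36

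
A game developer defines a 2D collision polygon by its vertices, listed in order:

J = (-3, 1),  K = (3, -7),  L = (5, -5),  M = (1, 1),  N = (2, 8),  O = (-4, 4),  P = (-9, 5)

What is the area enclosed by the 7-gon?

Cross-terms: 18, 20, 10, 6, 40, 16, 6  ⇒  Σ = 116
Area = |Σ|/2 = 58.

58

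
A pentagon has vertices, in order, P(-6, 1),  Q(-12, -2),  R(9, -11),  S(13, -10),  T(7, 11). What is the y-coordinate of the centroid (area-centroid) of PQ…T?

Apply the surveyor's formula. First the cross-terms c_i = x_i·y_{i+1} − x_{i+1}·y_i:
  24, 150, 53, 213, 73  ⇒  2A = 513, A = 256.5.
Then Σ (y_i + y_{i+1})·c_i = -1998, so ȳ = -1998 / (6·256.5) = -74/57.

-74/57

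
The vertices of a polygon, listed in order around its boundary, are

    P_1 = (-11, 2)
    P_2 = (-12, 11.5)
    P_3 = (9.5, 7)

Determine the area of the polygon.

99.875

Apply the shoelace (surveyor's) formula: 2A = Σ (x_i·y_{i+1} − x_{i+1}·y_i), indices taken mod 3.
Σ = (-102.5) + (-193.25) + (96) = -199.75
Area = |Σ|/2 = 99.875.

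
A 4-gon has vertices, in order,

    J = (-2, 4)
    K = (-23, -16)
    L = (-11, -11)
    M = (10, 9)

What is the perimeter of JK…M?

|JK| = √((-21)² + (-20)²) = √841 = 29
|KL| = √((12)² + (5)²) = √169 = 13
|LM| = √((21)² + (20)²) = √841 = 29
|MJ| = √((-12)² + (-5)²) = √169 = 13
Perimeter = 29 + 13 + 29 + 13 = 84.

84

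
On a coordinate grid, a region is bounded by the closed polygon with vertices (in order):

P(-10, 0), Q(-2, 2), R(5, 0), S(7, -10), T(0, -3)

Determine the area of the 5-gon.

Apply Gauss's area formula: 2A = Σ (x_i·y_{i+1} − x_{i+1}·y_i), indices taken mod 5.
P→Q: (-10)(2) − (-2)(0) = -20
Q→R: (-2)(0) − (5)(2) = -10
R→S: (5)(-10) − (7)(0) = -50
S→T: (7)(-3) − (0)(-10) = -21
T→P: (0)(0) − (-10)(-3) = -30
Σ = -131
Area = |Σ|/2 = 65.5.

65.5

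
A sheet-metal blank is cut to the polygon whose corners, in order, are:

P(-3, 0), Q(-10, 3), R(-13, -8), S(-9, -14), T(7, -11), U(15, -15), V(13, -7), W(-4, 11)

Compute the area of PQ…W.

Σ = (-9) + (119) + (110) + (197) + (60) + (90) + (115) + (33) = 715
Area = |Σ|/2 = 357.5.

357.5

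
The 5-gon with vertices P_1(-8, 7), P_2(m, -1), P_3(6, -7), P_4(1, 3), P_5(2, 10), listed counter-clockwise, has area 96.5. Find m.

-4

Write out the shoelace sum; only the two edges meeting at P_2 involve m:
2·Area = [((-8)·(-1) − m·7) + (m·(-7) − 6·(-1))] + 123
       = -14·m + 137 = 193
⇒ m = -4.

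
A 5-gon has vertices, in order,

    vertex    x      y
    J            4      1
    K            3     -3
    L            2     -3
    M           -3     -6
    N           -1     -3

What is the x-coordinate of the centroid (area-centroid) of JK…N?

Apply the surveyor's formula. First the cross-terms c_i = x_i·y_{i+1} − x_{i+1}·y_i:
  -15, -3, -21, 3, 11  ⇒  2A = -25, A = -12.5.
Then Σ (x_i + x_{i+1})·c_i = -78, so x̄ = -78 / (6·(-12.5)) = 1.04.

1.04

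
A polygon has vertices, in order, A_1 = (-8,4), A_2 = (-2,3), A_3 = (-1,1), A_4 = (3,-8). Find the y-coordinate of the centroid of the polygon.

Apply the shoelace formula. First the cross-terms c_i = x_i·y_{i+1} − x_{i+1}·y_i:
  -16, 1, 5, -52  ⇒  2A = -62, A = -31.
Then Σ (y_i + y_{i+1})·c_i = 65, so ȳ = 65 / (6·(-31)) = -65/186.

-65/186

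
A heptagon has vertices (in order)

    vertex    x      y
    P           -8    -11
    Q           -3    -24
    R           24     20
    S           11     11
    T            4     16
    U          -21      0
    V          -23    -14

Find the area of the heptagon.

Apply the surveyor's formula: 2A = Σ (x_i·y_{i+1} − x_{i+1}·y_i), indices taken mod 7.
P→Q: (-8)(-24) − (-3)(-11) = 159
Q→R: (-3)(20) − (24)(-24) = 516
R→S: (24)(11) − (11)(20) = 44
S→T: (11)(16) − (4)(11) = 132
T→U: (4)(0) − (-21)(16) = 336
U→V: (-21)(-14) − (-23)(0) = 294
V→P: (-23)(-11) − (-8)(-14) = 141
Σ = 1622
Area = |Σ|/2 = 811.

811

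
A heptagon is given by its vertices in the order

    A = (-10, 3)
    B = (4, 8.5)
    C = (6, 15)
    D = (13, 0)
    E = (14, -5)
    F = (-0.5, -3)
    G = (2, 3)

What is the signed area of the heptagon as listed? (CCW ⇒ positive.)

Apply the shoelace formula: 2A = Σ (x_i·y_{i+1} − x_{i+1}·y_i), indices taken mod 7.
Cross-terms: -97, 9, -195, -65, -44.5, 4.5, 36  ⇒  Σ = -352
Signed area = Σ/2 = -176 (negative ⇒ clockwise traversal).

-176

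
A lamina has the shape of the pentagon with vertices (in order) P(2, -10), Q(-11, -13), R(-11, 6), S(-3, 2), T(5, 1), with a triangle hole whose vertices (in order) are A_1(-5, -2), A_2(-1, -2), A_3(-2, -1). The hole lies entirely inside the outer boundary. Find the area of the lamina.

Outer boundary:
Σ = (-136) + (-209) + (-4) + (-13) + (-52) = -414
Area = |Σ|/2 = 207.
Hole:
Cross-terms: 8, -3, -1  ⇒  Σ = 4
Area = |Σ|/2 = 2.
Net area = 207 − 2 = 205.

205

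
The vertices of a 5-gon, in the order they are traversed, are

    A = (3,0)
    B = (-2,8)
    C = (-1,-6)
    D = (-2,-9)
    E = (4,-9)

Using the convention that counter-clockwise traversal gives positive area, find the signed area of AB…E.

Σ = (24) + (20) + (-3) + (54) + (27) = 122
Signed area = Σ/2 = 61 (positive ⇒ counter-clockwise traversal).

61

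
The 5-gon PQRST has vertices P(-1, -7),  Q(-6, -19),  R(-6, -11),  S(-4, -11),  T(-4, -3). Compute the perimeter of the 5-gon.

36

|PQ| = √((-5)² + (-12)²) = √169 = 13
|QR| = √((0)² + (8)²) = √64 = 8
|RS| = √((2)² + (0)²) = √4 = 2
|ST| = √((0)² + (8)²) = √64 = 8
|TP| = √((3)² + (-4)²) = √25 = 5
Perimeter = 13 + 8 + 2 + 8 + 5 = 36.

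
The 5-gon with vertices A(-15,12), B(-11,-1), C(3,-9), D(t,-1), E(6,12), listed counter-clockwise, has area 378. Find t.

12

The doubled signed area Σ (x_i y_{i+1} − x_{i+1} y_i) is linear in t.
With t=0 it equals 504; the coefficient of t is 21 (from the two edges through D).
So 21·t + 504 = 2·378 = 756 ⇒ t = 12.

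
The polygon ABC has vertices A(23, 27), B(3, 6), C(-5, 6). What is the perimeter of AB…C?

|AB| = √((-20)² + (-21)²) = √841 = 29
|BC| = √((-8)² + (0)²) = √64 = 8
|CA| = √((28)² + (21)²) = √1225 = 35
Perimeter = 29 + 8 + 35 = 72.

72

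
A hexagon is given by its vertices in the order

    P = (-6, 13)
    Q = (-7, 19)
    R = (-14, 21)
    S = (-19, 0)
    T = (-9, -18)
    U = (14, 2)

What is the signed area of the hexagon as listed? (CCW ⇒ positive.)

632.5

Apply the shoelace formula: 2A = Σ (x_i·y_{i+1} − x_{i+1}·y_i), indices taken mod 6.
Σ = (-23) + (119) + (399) + (342) + (234) + (194) = 1265
Signed area = Σ/2 = 632.5 (positive ⇒ counter-clockwise traversal).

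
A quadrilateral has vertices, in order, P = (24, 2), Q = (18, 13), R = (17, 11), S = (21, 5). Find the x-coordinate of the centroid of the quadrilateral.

1729/87

Apply the shoelace (surveyor's) formula. First the cross-terms c_i = x_i·y_{i+1} − x_{i+1}·y_i:
  276, -23, -146, -78  ⇒  2A = 29, A = 14.5.
Then Σ (x_i + x_{i+1})·c_i = 1729, so x̄ = 1729 / (6·14.5) = 1729/87.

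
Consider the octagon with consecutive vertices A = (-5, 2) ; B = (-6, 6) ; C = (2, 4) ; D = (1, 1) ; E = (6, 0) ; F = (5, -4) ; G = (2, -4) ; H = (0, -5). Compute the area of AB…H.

Apply the surveyor's formula: 2A = Σ (x_i·y_{i+1} − x_{i+1}·y_i), indices taken mod 8.
Cross-terms: -18, -36, -2, -6, -24, -12, -10, -25  ⇒  Σ = -133
Area = |Σ|/2 = 66.5.

66.5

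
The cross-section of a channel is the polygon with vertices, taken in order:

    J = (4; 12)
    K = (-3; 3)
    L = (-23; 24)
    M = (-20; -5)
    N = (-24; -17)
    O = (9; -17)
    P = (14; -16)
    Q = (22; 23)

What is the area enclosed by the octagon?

1180.5

Cross-terms: 48, -3, 595, 220, 561, 94, 674, 172  ⇒  Σ = 2361
Area = |Σ|/2 = 1180.5.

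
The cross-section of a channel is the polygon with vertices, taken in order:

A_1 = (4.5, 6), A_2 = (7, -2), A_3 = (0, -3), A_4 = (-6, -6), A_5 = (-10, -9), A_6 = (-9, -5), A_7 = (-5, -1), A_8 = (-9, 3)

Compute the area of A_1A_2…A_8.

Apply the surveyor's formula: 2A = Σ (x_i·y_{i+1} − x_{i+1}·y_i), indices taken mod 8.
Cross-terms: -51, -21, -18, -6, -31, -16, -24, -67.5  ⇒  Σ = -234.5
Area = |Σ|/2 = 117.25.

117.25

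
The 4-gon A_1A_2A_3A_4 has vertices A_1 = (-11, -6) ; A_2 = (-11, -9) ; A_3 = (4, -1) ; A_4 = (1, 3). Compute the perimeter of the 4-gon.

|A_1A_2| = √((0)² + (-3)²) = √9 = 3
|A_2A_3| = √((15)² + (8)²) = √289 = 17
|A_3A_4| = √((-3)² + (4)²) = √25 = 5
|A_4A_1| = √((-12)² + (-9)²) = √225 = 15
Perimeter = 3 + 17 + 5 + 15 = 40.

40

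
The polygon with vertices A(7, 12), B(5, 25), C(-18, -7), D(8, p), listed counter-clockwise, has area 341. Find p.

0

Write out the shoelace sum; only the two edges meeting at D involve p:
2·Area = [((-18)·p − 8·(-7)) + (8·12 − 7·p)] + 530
       = -25·p + 682 = 682
⇒ p = 0.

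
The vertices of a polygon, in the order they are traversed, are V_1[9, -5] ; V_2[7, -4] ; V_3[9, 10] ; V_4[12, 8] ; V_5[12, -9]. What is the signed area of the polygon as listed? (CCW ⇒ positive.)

Apply the surveyor's formula: 2A = Σ (x_i·y_{i+1} − x_{i+1}·y_i), indices taken mod 5.
Σ = (-1) + (106) + (-48) + (-204) + (21) = -126
Signed area = Σ/2 = -63 (negative ⇒ clockwise traversal).

-63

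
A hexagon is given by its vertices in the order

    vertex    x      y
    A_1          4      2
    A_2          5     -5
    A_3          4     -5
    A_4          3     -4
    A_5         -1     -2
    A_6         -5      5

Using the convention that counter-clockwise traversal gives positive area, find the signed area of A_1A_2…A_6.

-45.5

A_1→A_2: (4)(-5) − (5)(2) = -30
A_2→A_3: (5)(-5) − (4)(-5) = -5
A_3→A_4: (4)(-4) − (3)(-5) = -1
A_4→A_5: (3)(-2) − (-1)(-4) = -10
A_5→A_6: (-1)(5) − (-5)(-2) = -15
A_6→A_1: (-5)(2) − (4)(5) = -30
Σ = -91
Signed area = Σ/2 = -45.5 (negative ⇒ clockwise traversal).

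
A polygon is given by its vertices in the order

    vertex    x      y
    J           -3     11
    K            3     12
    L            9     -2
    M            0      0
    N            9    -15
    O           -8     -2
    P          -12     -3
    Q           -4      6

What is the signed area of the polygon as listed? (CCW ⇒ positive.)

-215.5

Apply the shoelace (surveyor's) formula: 2A = Σ (x_i·y_{i+1} − x_{i+1}·y_i), indices taken mod 8.
Σ = (-69) + (-114) + (0) + (0) + (-138) + (0) + (-84) + (-26) = -431
Signed area = Σ/2 = -215.5 (negative ⇒ clockwise traversal).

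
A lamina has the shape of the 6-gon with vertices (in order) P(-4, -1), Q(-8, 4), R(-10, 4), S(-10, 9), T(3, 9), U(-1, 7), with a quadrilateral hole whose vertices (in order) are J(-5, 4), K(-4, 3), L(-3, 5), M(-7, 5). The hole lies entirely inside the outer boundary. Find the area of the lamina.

58.5

Outer boundary:
Apply the surveyor's formula: 2A = Σ (x_i·y_{i+1} − x_{i+1}·y_i), indices taken mod 6.
Cross-terms: -24, 8, -50, -117, 30, 29  ⇒  Σ = -124
Area = |Σ|/2 = 62.
Hole:
Σ = (1) + (-11) + (20) + (-3) = 7
Area = |Σ|/2 = 3.5.
Net area = 62 − 3.5 = 58.5.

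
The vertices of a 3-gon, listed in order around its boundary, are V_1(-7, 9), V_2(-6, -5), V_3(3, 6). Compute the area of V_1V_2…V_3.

Apply the surveyor's formula: 2A = Σ (x_i·y_{i+1} − x_{i+1}·y_i), indices taken mod 3.
V_1→V_2: (-7)(-5) − (-6)(9) = 89
V_2→V_3: (-6)(6) − (3)(-5) = -21
V_3→V_1: (3)(9) − (-7)(6) = 69
Σ = 137
Area = |Σ|/2 = 68.5.

68.5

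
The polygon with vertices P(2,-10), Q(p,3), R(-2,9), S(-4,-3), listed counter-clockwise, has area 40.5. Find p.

-1

Write out the shoelace sum; only the two edges meeting at Q involve p:
2·Area = [(2·3 − p·(-10)) + (p·9 − (-2)·3)] + 88
       = 19·p + 100 = 81
⇒ p = -1.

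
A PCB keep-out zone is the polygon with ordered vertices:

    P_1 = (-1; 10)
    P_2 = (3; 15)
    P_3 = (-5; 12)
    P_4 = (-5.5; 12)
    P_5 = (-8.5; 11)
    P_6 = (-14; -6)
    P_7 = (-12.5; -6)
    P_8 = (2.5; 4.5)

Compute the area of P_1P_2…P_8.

157.875

Cross-terms: -45, 111, 6, 41.5, 205, 9, -41.25, 29.5  ⇒  Σ = 315.75
Area = |Σ|/2 = 157.875.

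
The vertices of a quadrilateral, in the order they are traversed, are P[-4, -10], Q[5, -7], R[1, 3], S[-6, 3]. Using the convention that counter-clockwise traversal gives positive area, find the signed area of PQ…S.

Apply the shoelace formula: 2A = Σ (x_i·y_{i+1} − x_{i+1}·y_i), indices taken mod 4.
Cross-terms: 78, 22, 21, 72  ⇒  Σ = 193
Signed area = Σ/2 = 96.5 (positive ⇒ counter-clockwise traversal).

96.5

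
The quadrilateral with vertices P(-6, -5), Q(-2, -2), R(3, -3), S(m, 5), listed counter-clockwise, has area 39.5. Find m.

The doubled signed area Σ (x_i y_{i+1} − x_{i+1} y_i) is linear in m.
With m=0 it equals 59; the coefficient of m is -2 (from the two edges through S).
So -2·m + 59 = 2·39.5 = 79 ⇒ m = -10.

-10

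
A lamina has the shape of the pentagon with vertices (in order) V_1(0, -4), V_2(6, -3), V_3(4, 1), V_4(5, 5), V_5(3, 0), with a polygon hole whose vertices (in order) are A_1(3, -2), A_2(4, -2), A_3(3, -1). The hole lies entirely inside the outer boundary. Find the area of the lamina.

14.5

Outer boundary:
Apply Gauss's area formula: 2A = Σ (x_i·y_{i+1} − x_{i+1}·y_i), indices taken mod 5.
Cross-terms: 24, 18, 15, -15, -12  ⇒  Σ = 30
Area = |Σ|/2 = 15.
Hole:
Apply Gauss's area formula: 2A = Σ (x_i·y_{i+1} − x_{i+1}·y_i), indices taken mod 3.
Cross-terms: 2, 2, -3  ⇒  Σ = 1
Area = |Σ|/2 = 0.5.
Net area = 15 − 0.5 = 14.5.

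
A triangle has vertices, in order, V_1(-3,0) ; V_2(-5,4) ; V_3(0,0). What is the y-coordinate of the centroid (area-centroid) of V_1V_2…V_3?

Apply the shoelace (surveyor's) formula. First the cross-terms c_i = x_i·y_{i+1} − x_{i+1}·y_i:
  -12, 0, 0  ⇒  2A = -12, A = -6.
Then Σ (y_i + y_{i+1})·c_i = -48, so ȳ = -48 / (6·(-6)) = 4/3.

4/3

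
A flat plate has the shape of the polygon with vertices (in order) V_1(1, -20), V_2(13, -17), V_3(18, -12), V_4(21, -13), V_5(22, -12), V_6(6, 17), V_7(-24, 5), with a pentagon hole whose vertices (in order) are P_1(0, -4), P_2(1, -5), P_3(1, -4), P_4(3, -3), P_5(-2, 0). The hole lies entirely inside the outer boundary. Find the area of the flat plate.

894

Outer boundary:
Apply Gauss's area formula: 2A = Σ (x_i·y_{i+1} − x_{i+1}·y_i), indices taken mod 7.
Σ = (243) + (150) + (18) + (34) + (446) + (438) + (475) = 1804
Area = |Σ|/2 = 902.
Hole:
Apply the shoelace formula: 2A = Σ (x_i·y_{i+1} − x_{i+1}·y_i), indices taken mod 5.
P_1→P_2: (0)(-5) − (1)(-4) = 4
P_2→P_3: (1)(-4) − (1)(-5) = 1
P_3→P_4: (1)(-3) − (3)(-4) = 9
P_4→P_5: (3)(0) − (-2)(-3) = -6
P_5→P_1: (-2)(-4) − (0)(0) = 8
Σ = 16
Area = |Σ|/2 = 8.
Net area = 902 − 8 = 894.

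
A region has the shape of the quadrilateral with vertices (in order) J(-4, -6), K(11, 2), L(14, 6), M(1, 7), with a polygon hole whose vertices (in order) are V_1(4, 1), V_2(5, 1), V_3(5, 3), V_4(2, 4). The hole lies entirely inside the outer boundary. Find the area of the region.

100.5

Outer boundary:
Σ = (58) + (38) + (92) + (22) = 210
Area = |Σ|/2 = 105.
Hole:
Apply Gauss's area formula: 2A = Σ (x_i·y_{i+1} − x_{i+1}·y_i), indices taken mod 4.
V_1→V_2: (4)(1) − (5)(1) = -1
V_2→V_3: (5)(3) − (5)(1) = 10
V_3→V_4: (5)(4) − (2)(3) = 14
V_4→V_1: (2)(1) − (4)(4) = -14
Σ = 9
Area = |Σ|/2 = 4.5.
Net area = 105 − 4.5 = 100.5.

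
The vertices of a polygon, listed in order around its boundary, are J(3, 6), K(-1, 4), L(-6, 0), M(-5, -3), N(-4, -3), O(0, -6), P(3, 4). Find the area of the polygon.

Apply Gauss's area formula: 2A = Σ (x_i·y_{i+1} − x_{i+1}·y_i), indices taken mod 7.
Σ = (18) + (24) + (18) + (3) + (24) + (18) + (6) = 111
Area = |Σ|/2 = 55.5.

55.5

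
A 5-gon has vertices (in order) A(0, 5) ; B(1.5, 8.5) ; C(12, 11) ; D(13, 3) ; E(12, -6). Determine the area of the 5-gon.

127

Σ = (-7.5) + (-85.5) + (-107) + (-114) + (60) = -254
Area = |Σ|/2 = 127.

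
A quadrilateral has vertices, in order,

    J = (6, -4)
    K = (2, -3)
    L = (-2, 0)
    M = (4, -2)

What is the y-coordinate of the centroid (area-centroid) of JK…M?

-13/6

Apply Gauss's area formula. First the cross-terms c_i = x_i·y_{i+1} − x_{i+1}·y_i:
  -10, -6, 4, -4  ⇒  2A = -16, A = -8.
Then Σ (y_i + y_{i+1})·c_i = 104, so ȳ = 104 / (6·(-8)) = -13/6.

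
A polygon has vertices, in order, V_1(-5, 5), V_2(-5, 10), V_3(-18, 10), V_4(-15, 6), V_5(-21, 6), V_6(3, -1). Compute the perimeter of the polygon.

64

|V_1V_2| = √((0)² + (5)²) = √25 = 5
|V_2V_3| = √((-13)² + (0)²) = √169 = 13
|V_3V_4| = √((3)² + (-4)²) = √25 = 5
|V_4V_5| = √((-6)² + (0)²) = √36 = 6
|V_5V_6| = √((24)² + (-7)²) = √625 = 25
|V_6V_1| = √((-8)² + (6)²) = √100 = 10
Perimeter = 5 + 13 + 5 + 6 + 25 + 10 = 64.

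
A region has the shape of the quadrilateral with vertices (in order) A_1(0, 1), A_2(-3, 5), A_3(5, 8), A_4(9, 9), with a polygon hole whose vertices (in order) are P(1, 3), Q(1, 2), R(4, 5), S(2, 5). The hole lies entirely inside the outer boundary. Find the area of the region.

28.5

Outer boundary:
Σ = (3) + (-49) + (-27) + (9) = -64
Area = |Σ|/2 = 32.
Hole:
Apply the shoelace (surveyor's) formula: 2A = Σ (x_i·y_{i+1} − x_{i+1}·y_i), indices taken mod 4.
Σ = (-1) + (-3) + (10) + (1) = 7
Area = |Σ|/2 = 3.5.
Net area = 32 − 3.5 = 28.5.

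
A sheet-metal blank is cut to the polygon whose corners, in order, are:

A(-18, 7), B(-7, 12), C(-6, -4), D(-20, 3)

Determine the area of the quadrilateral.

Apply the shoelace (surveyor's) formula: 2A = Σ (x_i·y_{i+1} − x_{i+1}·y_i), indices taken mod 4.
A→B: (-18)(12) − (-7)(7) = -167
B→C: (-7)(-4) − (-6)(12) = 100
C→D: (-6)(3) − (-20)(-4) = -98
D→A: (-20)(7) − (-18)(3) = -86
Σ = -251
Area = |Σ|/2 = 125.5.

125.5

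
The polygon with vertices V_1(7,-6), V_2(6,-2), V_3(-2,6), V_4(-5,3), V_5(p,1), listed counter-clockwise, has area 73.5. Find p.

-9

The doubled signed area Σ (x_i y_{i+1} − x_{i+1} y_i) is linear in p.
With p=0 it equals 66; the coefficient of p is -9 (from the two edges through V_5).
So -9·p + 66 = 2·73.5 = 147 ⇒ p = -9.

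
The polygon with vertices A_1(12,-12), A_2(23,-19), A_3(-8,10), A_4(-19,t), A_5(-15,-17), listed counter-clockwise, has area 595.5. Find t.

24

The doubled signed area Σ (x_i y_{i+1} − x_{i+1} y_i) is linear in t.
With t=0 it equals 1023; the coefficient of t is 7 (from the two edges through A_4).
So 7·t + 1023 = 2·595.5 = 1191 ⇒ t = 24.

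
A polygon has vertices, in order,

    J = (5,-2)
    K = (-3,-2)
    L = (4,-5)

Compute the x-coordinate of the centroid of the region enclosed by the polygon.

Apply the shoelace (surveyor's) formula. First the cross-terms c_i = x_i·y_{i+1} − x_{i+1}·y_i:
  -16, 23, 17  ⇒  2A = 24, A = 12.
Then Σ (x_i + x_{i+1})·c_i = 144, so x̄ = 144 / (6·12) = 2.

2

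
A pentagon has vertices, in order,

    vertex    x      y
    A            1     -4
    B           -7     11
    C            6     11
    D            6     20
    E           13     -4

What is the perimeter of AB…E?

76

|AB| = √((-8)² + (15)²) = √289 = 17
|BC| = √((13)² + (0)²) = √169 = 13
|CD| = √((0)² + (9)²) = √81 = 9
|DE| = √((7)² + (-24)²) = √625 = 25
|EA| = √((-12)² + (0)²) = √144 = 12
Perimeter = 17 + 13 + 9 + 25 + 12 = 76.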